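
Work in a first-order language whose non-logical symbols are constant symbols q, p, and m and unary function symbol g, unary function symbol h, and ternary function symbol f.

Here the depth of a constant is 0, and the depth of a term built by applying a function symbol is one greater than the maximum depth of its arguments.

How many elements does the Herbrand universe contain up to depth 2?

Let N_k count ground terms of depth at most k. Each non-constant term of depth ≤ k is some function symbol applied to depth-≤(k−1) arguments, giving N_k = 3 + N_{k-1} + N_{k-1} + N_{k-1}^3.
N_0 = 3
N_1 = 3 + 3 + 3 + 3^3 = 36
N_2 = 3 + 36 + 36 + 36^3 = 46731

46731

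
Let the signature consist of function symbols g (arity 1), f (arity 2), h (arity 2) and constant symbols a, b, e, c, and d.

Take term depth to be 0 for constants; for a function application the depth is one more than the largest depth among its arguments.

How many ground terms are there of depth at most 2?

7265

Let N_k = |{terms of depth ≤ k}|. Then N_0 = 5 and N_k = 5 + N_{k-1} + N_{k-1}^2 + N_{k-1}^2 for k ≥ 1 (one summand per function symbol, arity giving the exponent).
N_0 = 5
N_1 = 5 + 5 + 5^2 + 5^2 = 60
N_2 = 5 + 60 + 60^2 + 60^2 = 7265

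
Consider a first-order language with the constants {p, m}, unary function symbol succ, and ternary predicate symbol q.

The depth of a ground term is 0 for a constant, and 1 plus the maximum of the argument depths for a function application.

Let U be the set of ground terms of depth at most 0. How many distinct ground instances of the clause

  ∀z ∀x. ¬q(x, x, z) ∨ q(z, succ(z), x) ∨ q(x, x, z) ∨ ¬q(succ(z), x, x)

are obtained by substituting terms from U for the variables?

4

Ground terms of depth ≤ 0:
  Let N_k count ground terms of depth at most k. Each non-constant term of depth ≤ k is some function symbol applied to depth-≤(k−1) arguments, giving N_k = 2 + N_{k-1}.
  N_0 = 2
  Explicitly: p, m.
So there are 2 ground terms available for substitution.
Each of z, x ranges independently over the available ground terms, and distinct assignments produce distinct instances.
Number of ground instances = 2^2 = 4.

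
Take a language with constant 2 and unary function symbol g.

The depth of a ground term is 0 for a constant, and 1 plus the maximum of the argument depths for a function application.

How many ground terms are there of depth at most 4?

Let N_k = |{terms of depth ≤ k}|. Then N_0 = 1 and N_k = 1 + N_{k-1} for k ≥ 1 (one summand per function symbol, arity giving the exponent).
N_0 = 1
N_1 = 1 + 1 = 2
N_2 = 1 + 2 = 3
N_3 = 1 + 3 = 4
N_4 = 1 + 4 = 5

5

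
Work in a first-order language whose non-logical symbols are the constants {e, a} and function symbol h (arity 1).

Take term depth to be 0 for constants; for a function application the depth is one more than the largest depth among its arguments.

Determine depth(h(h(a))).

depth(h(a)) = 1 + depth(a) = 1 + 0 = 1
depth(h(h(a))) = 1 + depth(h(a)) = 1 + 1 = 2

2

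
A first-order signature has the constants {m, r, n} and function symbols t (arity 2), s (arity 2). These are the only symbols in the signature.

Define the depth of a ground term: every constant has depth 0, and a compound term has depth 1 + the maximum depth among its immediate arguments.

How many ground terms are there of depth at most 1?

If N_k denotes the number of depth-≤k ground terms, the 3 constants give N_0 = 3, and each function symbol of arity r contributes N_{k-1}^r new terms at level k: N_k = 3 + N_{k-1}^2 + N_{k-1}^2.
N_0 = 3
N_1 = 3 + 3^2 + 3^2 = 21

21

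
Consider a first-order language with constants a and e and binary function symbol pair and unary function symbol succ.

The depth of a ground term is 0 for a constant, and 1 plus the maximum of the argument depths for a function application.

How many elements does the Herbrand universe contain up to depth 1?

8

Let N_k = |{terms of depth ≤ k}|. Then N_0 = 2 and N_k = 2 + N_{k-1}^2 + N_{k-1} for k ≥ 1 (one summand per function symbol, arity giving the exponent).
N_0 = 2
N_1 = 2 + 2^2 + 2 = 8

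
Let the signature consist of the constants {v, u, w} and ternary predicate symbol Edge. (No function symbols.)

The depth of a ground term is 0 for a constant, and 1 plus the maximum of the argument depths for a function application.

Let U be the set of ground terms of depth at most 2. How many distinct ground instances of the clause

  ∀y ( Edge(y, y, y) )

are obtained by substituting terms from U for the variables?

3

Ground terms of depth ≤ 2:
  With no function symbols every ground term is a constant, so there are exactly 3 ground terms at every depth bound.
  N_0 = 3
  N_1 = 3
  N_2 = 3
  Explicitly: v, u, w.
So there are 3 ground terms available for substitution.
The clause has 1 distinct variable (y), which appears in the body. In the free term algebra distinct substitutions yield syntactically distinct ground instances.
Number of ground instances = 3.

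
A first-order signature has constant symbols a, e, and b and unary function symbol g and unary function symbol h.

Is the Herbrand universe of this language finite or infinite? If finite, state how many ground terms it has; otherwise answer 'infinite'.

infinite

The signature has at least one function symbol (g, arity 1) and at least one constant (a).
Iterating g gives infinitely many distinct ground terms: a, g(a), g(g(a)), ...
So the Herbrand universe is infinite.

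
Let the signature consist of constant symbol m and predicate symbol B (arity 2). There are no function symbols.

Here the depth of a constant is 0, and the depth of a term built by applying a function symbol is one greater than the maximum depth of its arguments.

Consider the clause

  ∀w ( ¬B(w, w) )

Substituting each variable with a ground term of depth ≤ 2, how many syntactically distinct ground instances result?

Ground terms of depth ≤ 2:
  With no function symbols every ground term is a constant, so there is exactly 1 ground term at every depth bound.
  N_0 = 1
  N_1 = 1
  N_2 = 1
  Explicitly: m.
So there is exactly 1 ground term available for substitution.
The body mentions the single quantified variable w; since ground terms form a free algebra, no two substitutions collapse to the same formula.
Number of ground instances = 1.

1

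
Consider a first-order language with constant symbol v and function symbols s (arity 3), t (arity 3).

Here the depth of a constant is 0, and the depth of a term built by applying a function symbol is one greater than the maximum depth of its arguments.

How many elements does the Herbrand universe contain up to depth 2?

55

Count level by level. With function symbols s/3, t/3, the terms of depth ≤ k are the 1 constant together with each function applied to depth-≤(k−1) tuples, so N_k = 1 + N_{k-1}^3 + N_{k-1}^3.
N_0 = 1
N_1 = 1 + 1^3 + 1^3 = 3
N_2 = 1 + 3^3 + 3^3 = 55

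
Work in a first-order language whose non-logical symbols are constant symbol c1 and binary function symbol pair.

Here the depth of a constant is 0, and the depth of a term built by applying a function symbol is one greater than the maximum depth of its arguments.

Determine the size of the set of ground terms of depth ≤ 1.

2

Write N_k for the number of ground terms of depth ≤ k. A term of depth ≤ k is either a constant or a function symbol applied to arguments of depth ≤ k−1, so N_k = 1 + N_{k-1}^2.
N_0 = 1
N_1 = 1 + 1^2 = 2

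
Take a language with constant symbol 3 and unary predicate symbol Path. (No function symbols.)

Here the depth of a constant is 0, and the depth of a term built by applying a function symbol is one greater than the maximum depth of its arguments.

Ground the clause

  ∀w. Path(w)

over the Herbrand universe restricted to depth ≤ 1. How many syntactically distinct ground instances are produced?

1

Ground terms of depth ≤ 1:
  With no function symbols every ground term is a constant, so there is exactly 1 ground term at every depth bound.
  N_0 = 1
  N_1 = 1
  Explicitly: 3.
So there is exactly 1 ground term available for substitution.
There is 1 variable to instantiate (w),  occurring in at least one literal, so different choices give different ground instances.
Number of ground instances = 1.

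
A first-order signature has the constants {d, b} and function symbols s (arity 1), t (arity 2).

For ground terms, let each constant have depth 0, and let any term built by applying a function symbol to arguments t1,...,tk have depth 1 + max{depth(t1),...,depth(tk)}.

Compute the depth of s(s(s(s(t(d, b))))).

depth(t(d, b)) = 1 + max(0, 0) = 1
depth(s(t(d, b))) = 1 + depth(t(d, b)) = 1 + 1 = 2
depth(s(s(t(d, b)))) = 1 + depth(s(t(d, b))) = 1 + 2 = 3
depth(s(s(s(t(d, b))))) = 1 + depth(s(s(t(d, b)))) = 1 + 3 = 4
depth(s(s(s(s(t(d, b)))))) = 1 + depth(s(s(s(t(d, b))))) = 1 + 4 = 5

5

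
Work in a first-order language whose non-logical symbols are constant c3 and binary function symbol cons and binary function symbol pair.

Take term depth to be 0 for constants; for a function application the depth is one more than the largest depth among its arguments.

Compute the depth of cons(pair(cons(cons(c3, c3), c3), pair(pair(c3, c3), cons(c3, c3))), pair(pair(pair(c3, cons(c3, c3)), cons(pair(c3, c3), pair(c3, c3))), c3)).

5

depth(cons(c3, c3)) = 1 + max(0, 0) = 1
depth(cons(cons(c3, c3), c3)) = 1 + max(1, 0) = 2
depth(pair(c3, c3)) = 1 + max(0, 0) = 1
depth(pair(pair(c3, c3), cons(c3, c3))) = 1 + max(1, 1) = 2
depth(pair(cons(cons(c3, c3), c3), pair(pair(c3, c3), cons(c3, c3)))) = 1 + max(2, 2) = 3
depth(pair(c3, cons(c3, c3))) = 1 + max(0, 1) = 2
depth(cons(pair(c3, c3), pair(c3, c3))) = 1 + max(1, 1) = 2
depth(pair(pair(c3, cons(c3, c3)), cons(pair(c3, c3), pair(c3, c3)))) = 1 + max(2, 2) = 3
depth(pair(pair(pair(c3, cons(c3, c3)), cons(pair(c3, c3), pair(c3, c3))), c3)) = 1 + max(3, 0) = 4
depth(cons(pair(cons(cons(c3, c3), c3), pair(pair(c3, c3), cons(c3, c3))), pair(pair(pair(c3, cons(c3, c3)), cons(pair(c3, c3), pair(c3, c3))), c3))) = 1 + max(3, 4) = 5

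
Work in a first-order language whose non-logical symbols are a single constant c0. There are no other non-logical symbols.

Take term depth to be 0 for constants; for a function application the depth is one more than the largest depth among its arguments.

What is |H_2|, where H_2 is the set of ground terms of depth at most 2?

1

With no function symbols every ground term is a constant, so there is exactly 1 ground term at every depth bound.
N_0 = 1
N_1 = 1
N_2 = 1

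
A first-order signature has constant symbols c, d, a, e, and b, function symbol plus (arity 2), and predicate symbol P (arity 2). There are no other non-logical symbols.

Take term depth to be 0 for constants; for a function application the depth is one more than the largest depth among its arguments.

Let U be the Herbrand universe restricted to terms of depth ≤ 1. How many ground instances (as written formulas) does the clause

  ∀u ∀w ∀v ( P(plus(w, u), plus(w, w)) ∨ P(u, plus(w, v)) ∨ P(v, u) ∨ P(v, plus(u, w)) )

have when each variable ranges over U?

Ground terms of depth ≤ 1:
  Let N_k = |{terms of depth ≤ k}|. Then N_0 = 5 and N_k = 5 + N_{k-1}^2 for k ≥ 1 (one summand per function symbol, arity giving the exponent).
  N_0 = 5
  N_1 = 5 + 5^2 = 30
So there are 30 ground terms available for substitution.
There are 3 variables to instantiate (u, w, v), each occurring in at least one literal, so different choices give different ground instances.
Number of ground instances = 30^3 = 27000.

27000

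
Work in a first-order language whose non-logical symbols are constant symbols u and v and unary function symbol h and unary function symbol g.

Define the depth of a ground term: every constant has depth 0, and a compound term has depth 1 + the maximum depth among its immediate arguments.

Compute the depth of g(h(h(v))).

depth(h(v)) = 1 + depth(v) = 1 + 0 = 1
depth(h(h(v))) = 1 + depth(h(v)) = 1 + 1 = 2
depth(g(h(h(v)))) = 1 + depth(h(h(v))) = 1 + 2 = 3

3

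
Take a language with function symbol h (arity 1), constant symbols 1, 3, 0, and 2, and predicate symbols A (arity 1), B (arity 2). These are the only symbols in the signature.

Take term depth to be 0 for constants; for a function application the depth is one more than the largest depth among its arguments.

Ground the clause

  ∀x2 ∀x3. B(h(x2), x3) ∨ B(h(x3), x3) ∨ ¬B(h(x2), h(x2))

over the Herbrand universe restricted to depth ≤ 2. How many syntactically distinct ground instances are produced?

144

Ground terms of depth ≤ 2:
  Let N_k count ground terms of depth at most k. Each non-constant term of depth ≤ k is some function symbol applied to depth-≤(k−1) arguments, giving N_k = 4 + N_{k-1}.
  N_0 = 4
  N_1 = 4 + 4 = 8
  N_2 = 4 + 8 = 12
  Explicitly: 1, 3, 0, 2, h(1), h(3), h(0), h(2), h(h(1)), h(h(3)), h(h(0)), h(h(2)).
So there are 12 ground terms available for substitution.
The body mentions every one of the 2 quantified variables; since ground terms form a free algebra, no two substitutions collapse to the same formula.
Number of ground instances = 12^2 = 144.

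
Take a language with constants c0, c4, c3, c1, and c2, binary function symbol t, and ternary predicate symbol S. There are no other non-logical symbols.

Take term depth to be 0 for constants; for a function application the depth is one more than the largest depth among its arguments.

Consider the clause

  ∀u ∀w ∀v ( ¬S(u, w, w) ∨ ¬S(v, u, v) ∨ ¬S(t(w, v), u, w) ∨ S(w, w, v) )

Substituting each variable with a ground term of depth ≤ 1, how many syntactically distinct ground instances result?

27000

Ground terms of depth ≤ 1:
  If N_k denotes the number of depth-≤k ground terms, the 5 constants give N_0 = 5, and each function symbol of arity r contributes N_{k-1}^r new terms at level k: N_k = 5 + N_{k-1}^2.
  N_0 = 5
  N_1 = 5 + 5^2 = 30
So there are 30 ground terms available for substitution.
Each of u, w, v ranges independently over the available ground terms, and distinct assignments produce distinct instances.
Number of ground instances = 30^3 = 27000.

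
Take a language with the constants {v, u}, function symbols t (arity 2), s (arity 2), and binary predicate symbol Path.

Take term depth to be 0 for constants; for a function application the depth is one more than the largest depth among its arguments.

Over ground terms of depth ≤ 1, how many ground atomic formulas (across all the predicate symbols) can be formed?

First count ground terms of depth ≤ 1.
Let N_k = |{terms of depth ≤ k}|. Then N_0 = 2 and N_k = 2 + N_{k-1}^2 + N_{k-1}^2 for k ≥ 1 (one summand per function symbol, arity giving the exponent).
N_0 = 2
N_1 = 2 + 2^2 + 2^2 = 10
So |H| = 10.
For each predicate symbol, the number of ground atoms is |H| raised to its arity; summing:
  Path: 10^2 = 100
Total ground atoms: 100.

100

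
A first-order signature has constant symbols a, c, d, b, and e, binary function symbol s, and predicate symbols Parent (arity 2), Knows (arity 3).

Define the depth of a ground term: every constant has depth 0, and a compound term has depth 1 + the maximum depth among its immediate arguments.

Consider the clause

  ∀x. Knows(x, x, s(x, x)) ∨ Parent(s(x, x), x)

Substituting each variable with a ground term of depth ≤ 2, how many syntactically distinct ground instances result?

905

Ground terms of depth ≤ 2:
  If N_k denotes the number of depth-≤k ground terms, the 5 constants give N_0 = 5, and each function symbol of arity r contributes N_{k-1}^r new terms at level k: N_k = 5 + N_{k-1}^2.
  N_0 = 5
  N_1 = 5 + 5^2 = 30
  N_2 = 5 + 30^2 = 905
So there are 905 ground terms available for substitution.
The clause has 1 distinct variable (x), which appears in the body. In the free term algebra distinct substitutions yield syntactically distinct ground instances.
Number of ground instances = 905.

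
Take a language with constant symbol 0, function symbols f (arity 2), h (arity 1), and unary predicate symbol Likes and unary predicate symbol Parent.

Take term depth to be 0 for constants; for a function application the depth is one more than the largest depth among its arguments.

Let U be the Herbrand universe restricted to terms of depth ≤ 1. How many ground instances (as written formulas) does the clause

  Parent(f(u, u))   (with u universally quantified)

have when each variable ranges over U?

Ground terms of depth ≤ 1:
  Let N_k = |{terms of depth ≤ k}|. Then N_0 = 1 and N_k = 1 + N_{k-1}^2 + N_{k-1} for k ≥ 1 (one summand per function symbol, arity giving the exponent).
  N_0 = 1
  N_1 = 1 + 1^2 + 1 = 3
  Explicitly: 0, f(0, 0), h(0).
So there are 3 ground terms available for substitution.
The body mentions the single quantified variable u; since ground terms form a free algebra, no two substitutions collapse to the same formula.
Number of ground instances = 3.

3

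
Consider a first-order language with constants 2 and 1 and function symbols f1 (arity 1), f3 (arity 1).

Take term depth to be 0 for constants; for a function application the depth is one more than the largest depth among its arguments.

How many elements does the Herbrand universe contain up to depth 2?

Let N_k = |{terms of depth ≤ k}|. Then N_0 = 2 and N_k = 2 + N_{k-1} + N_{k-1} for k ≥ 1 (one summand per function symbol, arity giving the exponent).
N_0 = 2
N_1 = 2 + 2 + 2 = 6
N_2 = 2 + 6 + 6 = 14

14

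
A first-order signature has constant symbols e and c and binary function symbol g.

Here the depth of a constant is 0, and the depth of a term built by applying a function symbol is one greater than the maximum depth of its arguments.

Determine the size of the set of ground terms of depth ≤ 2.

If N_k denotes the number of depth-≤k ground terms, the 2 constants give N_0 = 2, and each function symbol of arity r contributes N_{k-1}^r new terms at level k: N_k = 2 + N_{k-1}^2.
N_0 = 2
N_1 = 2 + 2^2 = 6
N_2 = 2 + 6^2 = 38

38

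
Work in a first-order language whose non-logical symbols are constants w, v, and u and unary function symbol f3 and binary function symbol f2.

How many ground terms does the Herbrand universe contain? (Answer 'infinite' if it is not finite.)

The signature has at least one function symbol (f3, arity 1) and at least one constant (w).
Iterating f3 gives infinitely many distinct ground terms: w, f3(w), f3(f3(w)), ...
So the Herbrand universe is infinite.

infinite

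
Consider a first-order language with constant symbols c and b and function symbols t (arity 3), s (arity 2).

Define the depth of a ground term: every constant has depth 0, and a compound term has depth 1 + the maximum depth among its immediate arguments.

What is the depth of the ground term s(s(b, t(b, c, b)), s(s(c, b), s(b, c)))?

depth(t(b, c, b)) = 1 + max(0, 0, 0) = 1
depth(s(b, t(b, c, b))) = 1 + max(0, 1) = 2
depth(s(c, b)) = 1 + max(0, 0) = 1
depth(s(b, c)) = 1 + max(0, 0) = 1
depth(s(s(c, b), s(b, c))) = 1 + max(1, 1) = 2
depth(s(s(b, t(b, c, b)), s(s(c, b), s(b, c)))) = 1 + max(2, 2) = 3

3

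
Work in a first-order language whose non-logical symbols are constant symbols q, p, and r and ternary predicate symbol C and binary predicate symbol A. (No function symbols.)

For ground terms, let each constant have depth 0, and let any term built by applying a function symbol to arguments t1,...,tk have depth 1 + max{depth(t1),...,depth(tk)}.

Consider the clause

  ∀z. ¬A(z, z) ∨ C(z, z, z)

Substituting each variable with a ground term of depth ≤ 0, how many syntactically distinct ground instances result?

Ground terms of depth ≤ 0:
  With no function symbols every ground term is a constant, so there are exactly 3 ground terms at every depth bound.
  N_0 = 3
So there are 3 ground terms available for substitution.
The body mentions the single quantified variable z; since ground terms form a free algebra, no two substitutions collapse to the same formula.
Number of ground instances = 3.

3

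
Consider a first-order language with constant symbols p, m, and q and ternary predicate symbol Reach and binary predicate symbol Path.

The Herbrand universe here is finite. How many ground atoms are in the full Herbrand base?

36

With no function symbols, the Herbrand universe is just the 3 constants.
Ground atoms per predicate: Reach: 3^3 = 27, Path: 3^2 = 9.
Herbrand base size = 27 + 9 = 36.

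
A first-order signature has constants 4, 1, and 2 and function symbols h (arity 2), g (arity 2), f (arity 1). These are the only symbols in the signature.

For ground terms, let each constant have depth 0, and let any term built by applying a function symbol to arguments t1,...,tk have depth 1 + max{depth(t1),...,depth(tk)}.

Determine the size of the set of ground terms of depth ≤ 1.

Count level by level. With function symbols h/2, g/2, f/1, the terms of depth ≤ k are the 3 constants together with each function applied to depth-≤(k−1) tuples, so N_k = 3 + N_{k-1}^2 + N_{k-1}^2 + N_{k-1}.
N_0 = 3
N_1 = 3 + 3^2 + 3^2 + 3 = 24

24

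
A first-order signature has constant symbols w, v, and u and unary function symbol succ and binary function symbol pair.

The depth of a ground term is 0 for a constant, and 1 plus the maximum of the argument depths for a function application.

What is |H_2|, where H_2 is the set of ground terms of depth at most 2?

243

Let N_k count ground terms of depth at most k. Each non-constant term of depth ≤ k is some function symbol applied to depth-≤(k−1) arguments, giving N_k = 3 + N_{k-1} + N_{k-1}^2.
N_0 = 3
N_1 = 3 + 3 + 3^2 = 15
N_2 = 3 + 15 + 15^2 = 243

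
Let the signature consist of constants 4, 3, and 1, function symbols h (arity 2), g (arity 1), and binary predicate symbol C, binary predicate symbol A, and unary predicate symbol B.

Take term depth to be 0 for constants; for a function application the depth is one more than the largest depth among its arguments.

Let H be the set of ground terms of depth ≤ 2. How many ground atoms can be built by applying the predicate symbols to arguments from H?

118341

First count ground terms of depth ≤ 2.
Write N_k for the number of ground terms of depth ≤ k. A term of depth ≤ k is either a constant or a function symbol applied to arguments of depth ≤ k−1, so N_k = 3 + N_{k-1}^2 + N_{k-1}.
N_0 = 3
N_1 = 3 + 3^2 + 3 = 15
N_2 = 3 + 15^2 + 15 = 243
So |H| = 243.
Each predicate of arity r yields |H|^r ground atoms (one per choice of an r-tuple from H):
  C: 243^2 = 59049;  A: 243^2 = 59049;  B: 243
Total ground atoms: 59049 + 59049 + 243 = 118341.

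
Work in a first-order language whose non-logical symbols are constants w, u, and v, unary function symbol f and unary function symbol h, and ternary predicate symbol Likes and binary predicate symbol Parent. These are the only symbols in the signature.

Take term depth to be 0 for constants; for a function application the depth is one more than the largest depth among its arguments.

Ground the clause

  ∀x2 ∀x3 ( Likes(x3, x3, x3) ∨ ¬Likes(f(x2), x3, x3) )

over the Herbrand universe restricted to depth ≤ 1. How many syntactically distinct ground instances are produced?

Ground terms of depth ≤ 1:
  Let N_k count ground terms of depth at most k. Each non-constant term of depth ≤ k is some function symbol applied to depth-≤(k−1) arguments, giving N_k = 3 + N_{k-1} + N_{k-1}.
  N_0 = 3
  N_1 = 3 + 3 + 3 = 9
  Explicitly: w, u, v, f(w), f(u), f(v), h(w), h(u), h(v).
So there are 9 ground terms available for substitution.
The clause has 2 distinct variables (x2, x3), each appearing in the body. In the free term algebra distinct substitutions yield syntactically distinct ground instances.
Number of ground instances = 9^2 = 81.

81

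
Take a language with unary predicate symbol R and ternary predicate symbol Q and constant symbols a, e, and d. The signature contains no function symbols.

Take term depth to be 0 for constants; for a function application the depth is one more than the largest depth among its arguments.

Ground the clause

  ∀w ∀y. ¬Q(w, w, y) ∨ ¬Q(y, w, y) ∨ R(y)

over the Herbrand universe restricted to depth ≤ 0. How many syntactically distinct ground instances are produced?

9

Ground terms of depth ≤ 0:
  With no function symbols every ground term is a constant, so there are exactly 3 ground terms at every depth bound.
  N_0 = 3
  Explicitly: a, e, d.
So there are 3 ground terms available for substitution.
Each of w, y ranges independently over the available ground terms, and distinct assignments produce distinct instances.
Number of ground instances = 3^2 = 9.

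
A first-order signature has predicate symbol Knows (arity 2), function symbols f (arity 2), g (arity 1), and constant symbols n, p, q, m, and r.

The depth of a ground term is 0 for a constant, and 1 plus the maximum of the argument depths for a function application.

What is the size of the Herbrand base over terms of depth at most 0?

25

First count ground terms of depth ≤ 0.
Let N_k = |{terms of depth ≤ k}|. Then N_0 = 5 and N_k = 5 + N_{k-1}^2 + N_{k-1} for k ≥ 1 (one summand per function symbol, arity giving the exponent).
N_0 = 5
So |H| = 5.
Ground atoms are formed by filling each argument slot of a predicate with a term from H, so an r-ary predicate gives |H|^r atoms:
  Knows: 5^2 = 25
Total ground atoms: 25.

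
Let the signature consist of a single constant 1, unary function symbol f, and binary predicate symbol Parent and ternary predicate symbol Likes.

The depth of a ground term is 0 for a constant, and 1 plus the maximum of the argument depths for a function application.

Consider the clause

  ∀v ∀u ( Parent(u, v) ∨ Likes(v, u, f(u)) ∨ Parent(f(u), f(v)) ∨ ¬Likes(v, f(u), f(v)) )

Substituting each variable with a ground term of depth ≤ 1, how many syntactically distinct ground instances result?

4

Ground terms of depth ≤ 1:
  Count level by level. With function symbols f/1, the terms of depth ≤ k are the 1 constant together with each function applied to depth-≤(k−1) tuples, so N_k = 1 + N_{k-1}.
  N_0 = 1
  N_1 = 1 + 1 = 2
  Explicitly: 1, f(1).
So there are 2 ground terms available for substitution.
The body mentions every one of the 2 quantified variables; since ground terms form a free algebra, no two substitutions collapse to the same formula.
Number of ground instances = 2^2 = 4.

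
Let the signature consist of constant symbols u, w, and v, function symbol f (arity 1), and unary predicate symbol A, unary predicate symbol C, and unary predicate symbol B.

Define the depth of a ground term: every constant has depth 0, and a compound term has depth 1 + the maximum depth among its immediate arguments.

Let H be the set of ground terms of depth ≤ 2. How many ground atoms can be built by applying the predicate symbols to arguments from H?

First count ground terms of depth ≤ 2.
Count level by level. With function symbols f/1, the terms of depth ≤ k are the 3 constants together with each function applied to depth-≤(k−1) tuples, so N_k = 3 + N_{k-1}.
N_0 = 3
N_1 = 3 + 3 = 6
N_2 = 3 + 6 = 9
So |H| = 9.
A ground atom is a predicate applied to a tuple of terms from H, so the count is the sum over predicates of |H|^arity:
  A: 9;  C: 9;  B: 9
Total ground atoms: 9 + 9 + 9 = 27.

27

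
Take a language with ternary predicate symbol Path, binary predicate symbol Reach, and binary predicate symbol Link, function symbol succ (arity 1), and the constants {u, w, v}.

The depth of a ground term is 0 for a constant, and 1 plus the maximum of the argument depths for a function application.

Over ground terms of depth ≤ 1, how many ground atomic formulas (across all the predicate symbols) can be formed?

288

First count ground terms of depth ≤ 1.
Count level by level. With function symbols succ/1, the terms of depth ≤ k are the 3 constants together with each function applied to depth-≤(k−1) tuples, so N_k = 3 + N_{k-1}.
N_0 = 3
N_1 = 3 + 3 = 6
Explicitly: u, w, v, succ(u), succ(w), succ(v).
So |H| = 6.
A ground atom is a predicate applied to a tuple of terms from H, so the count is the sum over predicates of |H|^arity:
  Path: 6^3 = 216;  Reach: 6^2 = 36;  Link: 6^2 = 36
Total ground atoms: 216 + 36 + 36 = 288.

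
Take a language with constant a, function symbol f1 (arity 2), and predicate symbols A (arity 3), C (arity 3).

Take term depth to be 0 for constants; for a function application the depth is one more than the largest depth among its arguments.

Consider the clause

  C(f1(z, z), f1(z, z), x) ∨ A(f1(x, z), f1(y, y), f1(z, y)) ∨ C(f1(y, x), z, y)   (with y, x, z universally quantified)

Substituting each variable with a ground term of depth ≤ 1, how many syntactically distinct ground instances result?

8

Ground terms of depth ≤ 1:
  If N_k denotes the number of depth-≤k ground terms, the 1 constant gives N_0 = 1, and each function symbol of arity r contributes N_{k-1}^r new terms at level k: N_k = 1 + N_{k-1}^2.
  N_0 = 1
  N_1 = 1 + 1^2 = 2
  Explicitly: a, f1(a, a).
So there are 2 ground terms available for substitution.
There are 3 variables to instantiate (y, x, z), each occurring in at least one literal, so different choices give different ground instances.
Number of ground instances = 2^3 = 8.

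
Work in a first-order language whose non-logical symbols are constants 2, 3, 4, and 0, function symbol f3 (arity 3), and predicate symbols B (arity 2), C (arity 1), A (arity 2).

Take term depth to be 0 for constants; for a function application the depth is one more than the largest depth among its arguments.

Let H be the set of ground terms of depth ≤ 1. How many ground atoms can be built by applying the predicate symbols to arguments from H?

9316

First count ground terms of depth ≤ 1.
Let N_k = |{terms of depth ≤ k}|. Then N_0 = 4 and N_k = 4 + N_{k-1}^3 for k ≥ 1 (one summand per function symbol, arity giving the exponent).
N_0 = 4
N_1 = 4 + 4^3 = 68
So |H| = 68.
Ground atoms are formed by filling each argument slot of a predicate with a term from H, so an r-ary predicate gives |H|^r atoms:
  B: 68^2 = 4624;  C: 68;  A: 68^2 = 4624
Total ground atoms: 4624 + 68 + 4624 = 9316.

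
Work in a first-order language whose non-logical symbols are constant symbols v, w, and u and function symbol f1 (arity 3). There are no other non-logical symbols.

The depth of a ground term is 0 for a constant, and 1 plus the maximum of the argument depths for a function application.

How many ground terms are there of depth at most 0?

3

Let N_k count ground terms of depth at most k. Each non-constant term of depth ≤ k is some function symbol applied to depth-≤(k−1) arguments, giving N_k = 3 + N_{k-1}^3.
N_0 = 3
Explicitly: v, w, u.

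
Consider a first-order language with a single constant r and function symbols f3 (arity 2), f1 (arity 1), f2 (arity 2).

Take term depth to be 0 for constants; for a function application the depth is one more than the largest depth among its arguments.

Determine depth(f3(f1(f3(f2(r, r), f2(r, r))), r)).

4

depth(f2(r, r)) = 1 + max(0, 0) = 1
depth(f3(f2(r, r), f2(r, r))) = 1 + max(1, 1) = 2
depth(f1(f3(f2(r, r), f2(r, r)))) = 1 + depth(f3(f2(r, r), f2(r, r))) = 1 + 2 = 3
depth(f3(f1(f3(f2(r, r), f2(r, r))), r)) = 1 + max(3, 0) = 4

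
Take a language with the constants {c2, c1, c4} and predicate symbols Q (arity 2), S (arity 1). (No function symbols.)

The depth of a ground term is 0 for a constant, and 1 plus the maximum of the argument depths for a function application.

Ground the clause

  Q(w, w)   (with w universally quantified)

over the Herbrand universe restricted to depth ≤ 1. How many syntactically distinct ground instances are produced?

Ground terms of depth ≤ 1:
  With no function symbols every ground term is a constant, so there are exactly 3 ground terms at every depth bound.
  N_0 = 3
  N_1 = 3
  Explicitly: c2, c1, c4.
So there are 3 ground terms available for substitution.
The body mentions the single quantified variable w; since ground terms form a free algebra, no two substitutions collapse to the same formula.
Number of ground instances = 3.

3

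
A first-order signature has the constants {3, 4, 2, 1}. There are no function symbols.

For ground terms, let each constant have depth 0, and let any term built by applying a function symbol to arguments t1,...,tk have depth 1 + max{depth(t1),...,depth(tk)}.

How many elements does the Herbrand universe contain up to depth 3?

4

With no function symbols every ground term is a constant, so there are exactly 4 ground terms at every depth bound.
N_0 = 4
N_1 = 4
N_2 = 4
N_3 = 4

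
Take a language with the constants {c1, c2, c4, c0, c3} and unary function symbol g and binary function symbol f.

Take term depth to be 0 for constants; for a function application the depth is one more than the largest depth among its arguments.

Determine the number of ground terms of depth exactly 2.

If N_k denotes the number of depth-≤k ground terms, the 5 constants give N_0 = 5, and each function symbol of arity r contributes N_{k-1}^r new terms at level k: N_k = 5 + N_{k-1} + N_{k-1}^2.
N_0 = 5
N_1 = 5 + 5 + 5^2 = 35
N_2 = 5 + 35 + 35^2 = 1265
Terms of depth exactly 2: N_2 − N_1 = 1265 − 35 = 1230.

1230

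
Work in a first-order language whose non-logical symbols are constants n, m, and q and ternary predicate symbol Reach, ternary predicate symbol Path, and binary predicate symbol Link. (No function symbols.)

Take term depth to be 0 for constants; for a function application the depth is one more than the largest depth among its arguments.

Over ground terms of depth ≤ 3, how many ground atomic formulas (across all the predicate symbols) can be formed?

First count ground terms of depth ≤ 3.
With no function symbols every ground term is a constant, so there are exactly 3 ground terms at every depth bound.
N_0 = 3
N_1 = 3
N_2 = 3
N_3 = 3
So |H| = 3.
For each predicate symbol, the number of ground atoms is |H| raised to its arity; summing:
  Reach: 3^3 = 27;  Path: 3^3 = 27;  Link: 3^2 = 9
Total ground atoms: 27 + 27 + 9 = 63.

63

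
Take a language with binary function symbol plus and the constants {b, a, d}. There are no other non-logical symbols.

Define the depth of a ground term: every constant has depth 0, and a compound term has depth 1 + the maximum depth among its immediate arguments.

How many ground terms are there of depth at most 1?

Let N_k = |{terms of depth ≤ k}|. Then N_0 = 3 and N_k = 3 + N_{k-1}^2 for k ≥ 1 (one summand per function symbol, arity giving the exponent).
N_0 = 3
N_1 = 3 + 3^2 = 12
Explicitly: b, a, d, plus(b, b), plus(b, a), plus(b, d), plus(a, b), plus(a, a), plus(a, d), plus(d, b), plus(d, a), plus(d, d).

12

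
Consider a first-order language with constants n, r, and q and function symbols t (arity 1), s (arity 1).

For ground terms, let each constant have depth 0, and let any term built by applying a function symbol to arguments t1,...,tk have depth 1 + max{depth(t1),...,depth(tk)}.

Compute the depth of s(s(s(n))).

depth(s(n)) = 1 + depth(n) = 1 + 0 = 1
depth(s(s(n))) = 1 + depth(s(n)) = 1 + 1 = 2
depth(s(s(s(n)))) = 1 + depth(s(s(n))) = 1 + 2 = 3

3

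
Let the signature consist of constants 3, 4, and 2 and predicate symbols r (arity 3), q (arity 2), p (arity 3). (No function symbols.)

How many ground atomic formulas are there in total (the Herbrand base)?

With no function symbols, the Herbrand universe is just the 3 constants.
Ground atoms per predicate: r: 3^3 = 27, q: 3^2 = 9, p: 3^3 = 27.
Herbrand base size = 27 + 9 + 27 = 63.

63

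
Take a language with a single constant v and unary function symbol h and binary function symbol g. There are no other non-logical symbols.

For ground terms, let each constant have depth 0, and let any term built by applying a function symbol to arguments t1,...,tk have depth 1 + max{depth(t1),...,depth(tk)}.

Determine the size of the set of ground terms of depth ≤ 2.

Let N_k = |{terms of depth ≤ k}|. Then N_0 = 1 and N_k = 1 + N_{k-1} + N_{k-1}^2 for k ≥ 1 (one summand per function symbol, arity giving the exponent).
N_0 = 1
N_1 = 1 + 1 + 1^2 = 3
N_2 = 1 + 3 + 3^2 = 13

13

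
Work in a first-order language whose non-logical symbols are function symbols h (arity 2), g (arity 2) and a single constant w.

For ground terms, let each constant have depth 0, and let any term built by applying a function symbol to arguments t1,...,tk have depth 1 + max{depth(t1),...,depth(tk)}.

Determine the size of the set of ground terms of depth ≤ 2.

Count level by level. With function symbols h/2, g/2, the terms of depth ≤ k are the 1 constant together with each function applied to depth-≤(k−1) tuples, so N_k = 1 + N_{k-1}^2 + N_{k-1}^2.
N_0 = 1
N_1 = 1 + 1^2 + 1^2 = 3
N_2 = 1 + 3^2 + 3^2 = 19

19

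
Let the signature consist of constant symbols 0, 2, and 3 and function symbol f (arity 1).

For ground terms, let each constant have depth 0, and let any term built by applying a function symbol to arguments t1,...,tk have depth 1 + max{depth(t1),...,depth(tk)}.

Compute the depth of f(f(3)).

2

depth(f(3)) = 1 + depth(3) = 1 + 0 = 1
depth(f(f(3))) = 1 + depth(f(3)) = 1 + 1 = 2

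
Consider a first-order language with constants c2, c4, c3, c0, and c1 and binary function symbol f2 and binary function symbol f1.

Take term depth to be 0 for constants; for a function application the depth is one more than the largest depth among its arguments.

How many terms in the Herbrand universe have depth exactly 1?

50

Count level by level. With function symbols f2/2, f1/2, the terms of depth ≤ k are the 5 constants together with each function applied to depth-≤(k−1) tuples, so N_k = 5 + N_{k-1}^2 + N_{k-1}^2.
N_0 = 5
N_1 = 5 + 5^2 + 5^2 = 55
Terms of depth exactly 1: N_1 − N_0 = 55 − 5 = 50.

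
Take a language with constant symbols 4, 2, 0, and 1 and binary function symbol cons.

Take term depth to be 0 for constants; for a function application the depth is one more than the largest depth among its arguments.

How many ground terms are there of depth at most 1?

20

If N_k denotes the number of depth-≤k ground terms, the 4 constants give N_0 = 4, and each function symbol of arity r contributes N_{k-1}^r new terms at level k: N_k = 4 + N_{k-1}^2.
N_0 = 4
N_1 = 4 + 4^2 = 20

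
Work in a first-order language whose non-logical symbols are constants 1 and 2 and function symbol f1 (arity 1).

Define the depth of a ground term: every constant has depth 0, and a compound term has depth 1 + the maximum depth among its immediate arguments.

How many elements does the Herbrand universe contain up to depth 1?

If N_k denotes the number of depth-≤k ground terms, the 2 constants give N_0 = 2, and each function symbol of arity r contributes N_{k-1}^r new terms at level k: N_k = 2 + N_{k-1}.
N_0 = 2
N_1 = 2 + 2 = 4

4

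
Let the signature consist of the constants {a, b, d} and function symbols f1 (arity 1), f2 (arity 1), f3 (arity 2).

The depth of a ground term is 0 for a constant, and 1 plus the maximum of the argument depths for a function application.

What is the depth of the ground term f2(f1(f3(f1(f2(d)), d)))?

5

depth(f2(d)) = 1 + depth(d) = 1 + 0 = 1
depth(f1(f2(d))) = 1 + depth(f2(d)) = 1 + 1 = 2
depth(f3(f1(f2(d)), d)) = 1 + max(2, 0) = 3
depth(f1(f3(f1(f2(d)), d))) = 1 + depth(f3(f1(f2(d)), d)) = 1 + 3 = 4
depth(f2(f1(f3(f1(f2(d)), d)))) = 1 + depth(f1(f3(f1(f2(d)), d))) = 1 + 4 = 5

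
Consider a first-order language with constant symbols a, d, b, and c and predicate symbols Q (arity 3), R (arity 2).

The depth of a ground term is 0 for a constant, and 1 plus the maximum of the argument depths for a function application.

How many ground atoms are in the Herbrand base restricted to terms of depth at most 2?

First count ground terms of depth ≤ 2.
With no function symbols every ground term is a constant, so there are exactly 4 ground terms at every depth bound.
N_0 = 4
N_1 = 4
N_2 = 4
Explicitly: a, d, b, c.
So |H| = 4.
For each predicate symbol, the number of ground atoms is |H| raised to its arity; summing:
  Q: 4^3 = 64;  R: 4^2 = 16
Total ground atoms: 64 + 16 = 80.

80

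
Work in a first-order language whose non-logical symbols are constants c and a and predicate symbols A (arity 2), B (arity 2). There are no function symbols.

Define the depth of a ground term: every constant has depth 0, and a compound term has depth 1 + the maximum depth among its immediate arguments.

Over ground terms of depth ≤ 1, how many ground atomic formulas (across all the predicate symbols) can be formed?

First count ground terms of depth ≤ 1.
With no function symbols every ground term is a constant, so there are exactly 2 ground terms at every depth bound.
N_0 = 2
N_1 = 2
Explicitly: c, a.
So |H| = 2.
For each predicate symbol, the number of ground atoms is |H| raised to its arity; summing:
  A: 2^2 = 4;  B: 2^2 = 4
Total ground atoms: 4 + 4 = 8.

8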